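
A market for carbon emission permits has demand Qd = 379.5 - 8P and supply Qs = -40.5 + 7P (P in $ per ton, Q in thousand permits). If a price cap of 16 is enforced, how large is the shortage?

Evaluating both curves at the ceiling price 16 gives Qd = 251.5, Qs = 71.5.
Shortage = Qd - Qs = 251.5 - 71.5 = 180.

Shortage = 180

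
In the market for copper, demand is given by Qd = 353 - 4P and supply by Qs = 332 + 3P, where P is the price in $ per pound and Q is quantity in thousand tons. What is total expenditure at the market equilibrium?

Equating demand and supply, 353 - 4P = 332 + 3P gives 7P = 21, so P* = 3.
Then Q* = 353 - 4(3) = 341.
Total expenditure = P* × Q* = 3 × 341 = 1023.

Total expenditure = 1023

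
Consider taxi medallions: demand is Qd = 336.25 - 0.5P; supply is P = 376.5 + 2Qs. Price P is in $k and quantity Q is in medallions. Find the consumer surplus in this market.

Rewriting in direct form: Qs = -188.25 + 0.5P.
The market clears where 336.25 - 0.5P = -188.25 + 0.5P. Rearranging, P = 524.5, hence P* = 524.5.
From the demand curve, Q* = 336.25 - 0.5(524.5) = 74.
Demand choke price (Qd = 0): P = 336.25/0.5 = 672.5. Consumer surplus = ½ × (672.5 - 524.5) × 74 = 5476.

Consumer surplus = 5476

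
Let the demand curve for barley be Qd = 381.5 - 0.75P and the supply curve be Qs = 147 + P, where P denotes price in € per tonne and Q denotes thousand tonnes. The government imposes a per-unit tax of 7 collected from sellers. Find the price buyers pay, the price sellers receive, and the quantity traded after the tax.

P_b = 138, P_s = 131, Q = 278

The tax drives a wedge P_b - P_s = 7. Substituting P_s = P_b - 7 into supply: Qs = 140 + P_b.
Market clearing requires 381.5 - 0.75P_b = 140 + P_b; hence 241.5 = 1.75P_b and P_b = 138.
So P_s = 131 and the quantity traded is Q = 381.5 - 0.75(138) = 278.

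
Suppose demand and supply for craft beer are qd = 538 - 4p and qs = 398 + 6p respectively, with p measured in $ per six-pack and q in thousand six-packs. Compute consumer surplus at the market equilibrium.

Equating demand and supply, 538 - 4p = 398 + 6p gives 10p = 140, so p* = 14.
Substitute back: q* = 538 - 4(14) = 482.
Demand choke price (qd = 0): p = 538/4 = 134.5. Consumer surplus = ½ × (134.5 - 14) × 482 = 29040.5.

Consumer surplus = 29040.5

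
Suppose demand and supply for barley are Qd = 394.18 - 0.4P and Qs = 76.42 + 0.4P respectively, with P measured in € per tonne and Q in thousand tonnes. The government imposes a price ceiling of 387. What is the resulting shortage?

Evaluating both curves at the ceiling price 387 gives Qd = 239.38, Qs = 231.22.
Shortage = Qd - Qs = 239.38 - 231.22 = 8.16.

Shortage = 8.16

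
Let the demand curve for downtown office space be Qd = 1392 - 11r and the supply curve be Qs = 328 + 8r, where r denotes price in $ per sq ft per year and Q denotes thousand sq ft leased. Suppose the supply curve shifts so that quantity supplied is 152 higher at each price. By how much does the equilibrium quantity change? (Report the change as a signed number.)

ΔQ = 88

Equating demand and supply, 1392 - 11r = 328 + 8r gives 19r = 1064, so r* = 56.
Substitute back: Q* = 1392 - 11(56) = 776.
After the shift, supply is Qs = 480 + 8r.
The new intersection has 912 = 19r, i.e. r = 48, Q = 864.
ΔQ = 864 - 776 = 88.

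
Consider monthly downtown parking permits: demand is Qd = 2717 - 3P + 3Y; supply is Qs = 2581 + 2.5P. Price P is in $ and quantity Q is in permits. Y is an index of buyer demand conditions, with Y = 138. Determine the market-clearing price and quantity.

With Y = 138, demand is Qd = 3131 - 3P.
Set Qd = Qs: 3131 - 3P = 2581 + 2.5P, so 550 = 5.5P and P* = 100.
From the demand curve, Q* = 3131 - 3(100) = 2831.

P* = 100, Q* = 2831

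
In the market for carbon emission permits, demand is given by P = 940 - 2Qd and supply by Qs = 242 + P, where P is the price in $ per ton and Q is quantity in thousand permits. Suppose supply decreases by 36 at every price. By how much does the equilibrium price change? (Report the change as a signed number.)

In direct form, Qd = 470 - 0.5P.
The market clears where 470 - 0.5P = 242 + P. Rearranging, 1.5P = 228, hence P* = 152.
Substitute back: Q* = 470 - 0.5(152) = 394.
After the shift, supply is Qs = 206 + P.
Re-solving, 1.5P = 264 gives P = 176 and Q = 382.
ΔP = 176 - 152 = 24.

ΔP = 24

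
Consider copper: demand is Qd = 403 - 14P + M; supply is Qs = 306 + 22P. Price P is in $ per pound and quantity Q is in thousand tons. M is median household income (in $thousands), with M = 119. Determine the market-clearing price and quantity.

With M = 119, demand is Qd = 522 - 14P.
Set Qd = Qs: 522 - 14P = 306 + 22P, so 216 = 36P and P* = 6.
From the demand curve, Q* = 522 - 14(6) = 438.

P* = 6, Q* = 438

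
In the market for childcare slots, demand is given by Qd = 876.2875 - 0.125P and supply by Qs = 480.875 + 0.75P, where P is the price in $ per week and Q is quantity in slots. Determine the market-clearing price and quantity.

P* = 451.9, Q* = 819.8

The market clears where 876.2875 - 0.125P = 480.875 + 0.75P. Rearranging, 0.875P = 395.4125, hence P* = 451.9.
Plugging P* into demand: Q* = 876.2875 - 0.125(451.9) = 819.8.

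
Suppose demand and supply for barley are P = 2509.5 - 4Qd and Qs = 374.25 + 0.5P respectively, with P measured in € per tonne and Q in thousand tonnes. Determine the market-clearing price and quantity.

P* = 337.5, Q* = 543

Inverting to quantity form: Qd = 627.375 - 0.25P.
The market clears where 627.375 - 0.25P = 374.25 + 0.5P. Rearranging, 0.75P = 253.125, hence P* = 337.5.
Then Q* = 627.375 - 0.25(337.5) = 543.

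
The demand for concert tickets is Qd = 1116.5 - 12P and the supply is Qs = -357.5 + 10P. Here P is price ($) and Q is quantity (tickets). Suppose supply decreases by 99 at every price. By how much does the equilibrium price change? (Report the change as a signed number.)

At equilibrium Qd = Qs, so 1116.5 - 12P = -357.5 + 10P; collecting terms, 1474 = 22P and P* = 67.
Substitute back: Q* = 1116.5 - 12(67) = 312.5.
After the shift, supply is Qs = -456.5 + 10P.
Re-solving, 22P = 1573 gives P = 71.5 and Q = 258.5.
ΔP = 71.5 - 67 = 4.5.

ΔP = 4.5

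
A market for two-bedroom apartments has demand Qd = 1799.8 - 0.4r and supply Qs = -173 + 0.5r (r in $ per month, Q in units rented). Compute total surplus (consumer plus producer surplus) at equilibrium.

At equilibrium Qd = Qs, so 1799.8 - 0.4r = -173 + 0.5r; collecting terms, 1972.8 = 0.9r and r* = 2192.
Plugging r* into demand: Q* = 1799.8 - 0.4(2192) = 923.
Demand choke price = 4499.5; supply choke price = 346. CS = ½(4499.5 - 2192)(923) = 1064911.25; PS = ½(2192 - 346)(923) = 851929. Total surplus = 1916840.25.

Total surplus = 1916840.25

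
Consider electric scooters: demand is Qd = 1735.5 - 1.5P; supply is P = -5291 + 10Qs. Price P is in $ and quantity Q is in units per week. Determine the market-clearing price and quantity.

P* = 754, Q* = 604.5

Inverting to quantity form: Qs = 529.1 + 0.1P.
Set Qd = Qs: 1735.5 - 1.5P = 529.1 + 0.1P, so 1206.4 = 1.6P and P* = 754.
Then Q* = 1735.5 - 1.5(754) = 604.5.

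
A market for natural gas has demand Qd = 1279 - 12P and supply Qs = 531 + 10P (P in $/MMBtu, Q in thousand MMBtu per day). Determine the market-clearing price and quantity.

At equilibrium Qd = Qs, so 1279 - 12P = 531 + 10P; collecting terms, 748 = 22P and P* = 34.
From the demand curve, Q* = 1279 - 12(34) = 871.

P* = 34, Q* = 871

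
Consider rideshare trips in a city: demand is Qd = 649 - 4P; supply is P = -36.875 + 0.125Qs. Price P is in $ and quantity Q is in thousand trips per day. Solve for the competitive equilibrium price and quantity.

Rewriting in direct form: Qs = 295 + 8P.
The market clears where 649 - 4P = 295 + 8P. Rearranging, 12P = 354, hence P* = 29.5.
Substitute back: Q* = 649 - 4(29.5) = 531.

P* = 29.5, Q* = 531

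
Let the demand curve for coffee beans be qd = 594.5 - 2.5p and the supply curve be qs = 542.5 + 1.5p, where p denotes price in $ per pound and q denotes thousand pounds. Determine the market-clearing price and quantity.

Equating demand and supply, 594.5 - 2.5p = 542.5 + 1.5p gives 4p = 52, so p* = 13.
Substitute back: q* = 594.5 - 2.5(13) = 562.

p* = 13, q* = 562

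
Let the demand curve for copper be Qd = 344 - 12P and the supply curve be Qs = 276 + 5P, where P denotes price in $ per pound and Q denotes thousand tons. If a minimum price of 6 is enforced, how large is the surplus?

With P fixed at 6, quantity demanded is 272 and quantity supplied is 306.
Surplus = Qs - Qd = 306 - 272 = 34.

Surplus = 34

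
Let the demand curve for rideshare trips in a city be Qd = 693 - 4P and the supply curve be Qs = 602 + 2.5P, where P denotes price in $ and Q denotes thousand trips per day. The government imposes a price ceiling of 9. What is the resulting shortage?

At P = 9: Qd = 657 and Qs = 624.5.
Shortage = Qd - Qs = 657 - 624.5 = 32.5.

Shortage = 32.5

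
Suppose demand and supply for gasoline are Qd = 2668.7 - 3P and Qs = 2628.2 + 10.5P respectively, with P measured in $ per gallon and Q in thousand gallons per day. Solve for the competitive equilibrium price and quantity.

P* = 3, Q* = 2659.7

Equating demand and supply, 2668.7 - 3P = 2628.2 + 10.5P gives 13.5P = 40.5, so P* = 3.
Then Q* = 2668.7 - 3(3) = 2659.7.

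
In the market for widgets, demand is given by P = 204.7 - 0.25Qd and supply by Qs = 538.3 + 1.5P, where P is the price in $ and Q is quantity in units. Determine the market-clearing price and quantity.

Rewriting in direct form: Qd = 818.8 - 4P.
At equilibrium Qd = Qs, so 818.8 - 4P = 538.3 + 1.5P; collecting terms, 280.5 = 5.5P and P* = 51.
Then Q* = 818.8 - 4(51) = 614.8.

P* = 51, Q* = 614.8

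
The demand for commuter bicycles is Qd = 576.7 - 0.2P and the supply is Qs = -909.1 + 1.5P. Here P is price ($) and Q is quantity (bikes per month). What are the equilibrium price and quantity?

P* = 874, Q* = 401.9

Equating demand and supply, 576.7 - 0.2P = -909.1 + 1.5P gives 1.7P = 1485.8, so P* = 874.
From the demand curve, Q* = 576.7 - 0.2(874) = 401.9.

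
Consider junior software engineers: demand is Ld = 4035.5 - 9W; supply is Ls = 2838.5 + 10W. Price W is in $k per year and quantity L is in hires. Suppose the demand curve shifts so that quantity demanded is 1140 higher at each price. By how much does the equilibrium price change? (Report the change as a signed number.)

The market clears where 4035.5 - 9W = 2838.5 + 10W. Rearranging, 19W = 1197, hence W* = 63.
From the demand curve, L* = 4035.5 - 9(63) = 3468.5.
After the shift, demand is Ld = 5175.5 - 9W.
The new intersection has 2337 = 19W, i.e. W = 123, L = 4068.5.
ΔW = 123 - 63 = 60.

ΔW = 60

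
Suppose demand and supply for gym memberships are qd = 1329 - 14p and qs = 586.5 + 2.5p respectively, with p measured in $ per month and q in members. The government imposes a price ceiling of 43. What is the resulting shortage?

At p = 43: qd = 727 and qs = 694.
Shortage = qd - qs = 727 - 694 = 33.

Shortage = 33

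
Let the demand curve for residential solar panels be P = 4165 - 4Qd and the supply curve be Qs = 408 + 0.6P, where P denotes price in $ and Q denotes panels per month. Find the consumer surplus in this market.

Consumer surplus = 1462050

Solving each curve for Q: Qd = 1041.25 - 0.25P.
Equating demand and supply, 1041.25 - 0.25P = 408 + 0.6P gives 0.85P = 633.25, so P* = 745.
Substitute back: Q* = 1041.25 - 0.25(745) = 855.
Demand choke price (Qd = 0): P = 1041.25/0.25 = 4165. Consumer surplus = ½ × (4165 - 745) × 855 = 1462050.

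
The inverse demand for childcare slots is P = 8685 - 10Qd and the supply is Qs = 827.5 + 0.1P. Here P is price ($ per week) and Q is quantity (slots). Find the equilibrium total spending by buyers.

Inverting to quantity form: Qd = 868.5 - 0.1P.
The market clears where 868.5 - 0.1P = 827.5 + 0.1P. Rearranging, 0.2P = 41, hence P* = 205.
From the demand curve, Q* = 868.5 - 0.1(205) = 848.
Total spending by buyers = P* × Q* = 205 × 848 = 173840.

Total spending by buyers = 173840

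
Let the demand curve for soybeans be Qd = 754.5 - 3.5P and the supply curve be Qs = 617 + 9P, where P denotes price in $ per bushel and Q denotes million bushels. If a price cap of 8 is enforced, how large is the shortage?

Shortage = 37.5

Evaluating both curves at the ceiling price 8 gives Qd = 726.5, Qs = 689.
Shortage = Qd - Qs = 726.5 - 689 = 37.5.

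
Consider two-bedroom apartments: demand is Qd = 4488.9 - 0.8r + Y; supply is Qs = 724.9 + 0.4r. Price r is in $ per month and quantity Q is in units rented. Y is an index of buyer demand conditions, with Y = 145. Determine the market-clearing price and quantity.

r* = 3257.5, Q* = 2027.9

With Y = 145, demand is Qd = 4633.9 - 0.8r.
Equating demand and supply, 4633.9 - 0.8r = 724.9 + 0.4r gives 1.2r = 3909, so r* = 3257.5.
Then Q* = 4633.9 - 0.8(3257.5) = 2027.9.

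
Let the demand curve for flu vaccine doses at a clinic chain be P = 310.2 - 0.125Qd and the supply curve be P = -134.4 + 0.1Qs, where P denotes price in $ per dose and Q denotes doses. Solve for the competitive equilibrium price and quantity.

P* = 63.2, Q* = 1976

Rewriting in direct form: Qd = 2481.6 - 8P and Qs = 1344 + 10P.
Set Qd = Qs: 2481.6 - 8P = 1344 + 10P, so 1137.6 = 18P and P* = 63.2.
Then Q* = 2481.6 - 8(63.2) = 1976.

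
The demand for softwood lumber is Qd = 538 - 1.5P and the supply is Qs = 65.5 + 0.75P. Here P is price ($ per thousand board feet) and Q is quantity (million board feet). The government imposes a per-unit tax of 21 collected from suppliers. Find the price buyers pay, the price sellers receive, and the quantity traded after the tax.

P_b = 217, P_s = 196, Q = 212.5

With a tax of 21 on suppliers, they supply based on the net price P_s = P_b - 21, so Qs = 49.75 + 0.75P_b.
Set Qd = Qs: 538 - 1.5P_b = 49.75 + 0.75P_b, so 488.25 = 2.25P_b and P_b = 217.
Then P_s = 217 - 21 = 196 and Q = 538 - 1.5(217) = 212.5.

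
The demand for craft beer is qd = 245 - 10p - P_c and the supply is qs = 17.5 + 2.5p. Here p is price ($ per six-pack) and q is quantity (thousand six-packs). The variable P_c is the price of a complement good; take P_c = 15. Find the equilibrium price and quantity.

With P_c = 15, demand is qd = 230 - 10p.
Equating demand and supply, 230 - 10p = 17.5 + 2.5p gives 12.5p = 212.5, so p* = 17.
Plugging p* into demand: q* = 230 - 10(17) = 60.

p* = 17, q* = 60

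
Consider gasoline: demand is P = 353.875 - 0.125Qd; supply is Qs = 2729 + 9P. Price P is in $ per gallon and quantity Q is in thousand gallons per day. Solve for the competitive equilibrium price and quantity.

P* = 6, Q* = 2783

Inverting to quantity form: Qd = 2831 - 8P.
Set Qd = Qs: 2831 - 8P = 2729 + 9P, so 102 = 17P and P* = 6.
Substitute back: Q* = 2831 - 8(6) = 2783.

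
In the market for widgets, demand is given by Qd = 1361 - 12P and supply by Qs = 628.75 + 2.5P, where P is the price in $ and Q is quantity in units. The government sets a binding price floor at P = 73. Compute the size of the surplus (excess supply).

At P = 73: Qd = 485 and Qs = 811.25.
Surplus = Qs - Qd = 811.25 - 485 = 326.25.

Surplus = 326.25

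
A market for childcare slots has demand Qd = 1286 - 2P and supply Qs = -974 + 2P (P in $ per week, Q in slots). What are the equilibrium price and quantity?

P* = 565, Q* = 156

Set Qd = Qs: 1286 - 2P = -974 + 2P, so 2260 = 4P and P* = 565.
Then Q* = 1286 - 2(565) = 156.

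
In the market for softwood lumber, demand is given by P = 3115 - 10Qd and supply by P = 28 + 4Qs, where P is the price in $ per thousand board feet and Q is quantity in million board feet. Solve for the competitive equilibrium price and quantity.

In direct form, Qd = 311.5 - 0.1P and Qs = -7 + 0.25P.
The market clears where 311.5 - 0.1P = -7 + 0.25P. Rearranging, 0.35P = 318.5, hence P* = 910.
Plugging P* into demand: Q* = 311.5 - 0.1(910) = 220.5.

P* = 910, Q* = 220.5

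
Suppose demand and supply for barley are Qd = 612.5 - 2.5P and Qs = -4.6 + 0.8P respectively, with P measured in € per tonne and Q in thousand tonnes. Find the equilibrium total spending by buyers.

Total spending by buyers = 27115

Set Qd = Qs: 612.5 - 2.5P = -4.6 + 0.8P, so 617.1 = 3.3P and P* = 187.
From the demand curve, Q* = 612.5 - 2.5(187) = 145.
Total spending by buyers = P* × Q* = 187 × 145 = 27115.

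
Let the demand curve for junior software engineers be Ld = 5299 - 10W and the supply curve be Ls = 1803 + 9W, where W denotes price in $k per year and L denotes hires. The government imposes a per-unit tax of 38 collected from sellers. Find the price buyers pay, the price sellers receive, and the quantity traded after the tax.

W_b = 202, W_s = 164, L = 3279

The tax drives a wedge W_b - W_s = 38. Substituting W_s = W_b - 38 into supply: Ls = 1461 + 9W_b.
Set Ld = Ls: 5299 - 10W_b = 1461 + 9W_b, so 3838 = 19W_b and W_b = 202.
Then W_s = 202 - 38 = 164 and L = 5299 - 10(202) = 3279.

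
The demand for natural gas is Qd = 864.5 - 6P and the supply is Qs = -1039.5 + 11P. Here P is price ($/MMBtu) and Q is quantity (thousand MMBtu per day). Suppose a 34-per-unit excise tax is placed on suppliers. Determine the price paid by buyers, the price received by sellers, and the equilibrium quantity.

P_b = 134, P_s = 100, Q = 60.5

With a tax of 34 on suppliers, they supply based on the net price P_s = P_b - 34, so Qs = -1413.5 + 11P_b.
Equate demand and the shifted supply: 864.5 - 6P_b = -1413.5 + 11P_b, giving 17P_b = 2278, so P_b = 134.
So P_s = 100 and the quantity traded is Q = 864.5 - 6(134) = 60.5.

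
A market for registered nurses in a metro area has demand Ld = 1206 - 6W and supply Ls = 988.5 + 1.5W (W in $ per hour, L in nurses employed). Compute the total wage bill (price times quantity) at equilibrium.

The market clears where 1206 - 6W = 988.5 + 1.5W. Rearranging, 7.5W = 217.5, hence W* = 29.
Plugging W* into demand: L* = 1206 - 6(29) = 1032.
The total wage bill = W* × L* = 29 × 1032 = 29928.

The total wage bill = 29928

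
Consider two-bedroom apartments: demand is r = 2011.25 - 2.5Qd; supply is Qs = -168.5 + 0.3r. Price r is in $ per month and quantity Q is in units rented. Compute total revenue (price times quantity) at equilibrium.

Rewriting in direct form: Qd = 804.5 - 0.4r.
At equilibrium Qd = Qs, so 804.5 - 0.4r = -168.5 + 0.3r; collecting terms, 973 = 0.7r and r* = 1390.
Substitute back: Q* = 804.5 - 0.4(1390) = 248.5.
Total revenue = r* × Q* = 1390 × 248.5 = 345415.

Total revenue = 345415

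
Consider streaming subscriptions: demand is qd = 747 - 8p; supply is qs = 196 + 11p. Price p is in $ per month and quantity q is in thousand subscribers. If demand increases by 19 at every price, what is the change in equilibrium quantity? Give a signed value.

Δq = 11

Equating demand and supply, 747 - 8p = 196 + 11p gives 19p = 551, so p* = 29.
From the demand curve, q* = 747 - 8(29) = 515.
After the shift, demand is qd = 766 - 8p.
The new intersection has 570 = 19p, i.e. p = 30, q = 526.
Δq = 526 - 515 = 11.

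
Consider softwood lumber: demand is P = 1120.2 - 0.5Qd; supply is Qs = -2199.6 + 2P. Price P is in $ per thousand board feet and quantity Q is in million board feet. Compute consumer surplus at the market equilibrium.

In direct form, Qd = 2240.4 - 2P.
Set Qd = Qs: 2240.4 - 2P = -2199.6 + 2P, so 4440 = 4P and P* = 1110.
Then Q* = 2240.4 - 2(1110) = 20.4.
Demand choke price (Qd = 0): P = 2240.4/2 = 1120.2. Consumer surplus = ½ × (1120.2 - 1110) × 20.4 = 104.04.

Consumer surplus = 104.04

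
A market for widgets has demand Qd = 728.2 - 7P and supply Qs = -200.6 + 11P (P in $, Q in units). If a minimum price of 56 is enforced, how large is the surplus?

Surplus = 79.2

With P fixed at 56, quantity demanded is 336.2 and quantity supplied is 415.4.
Surplus = Qs - Qd = 415.4 - 336.2 = 79.2.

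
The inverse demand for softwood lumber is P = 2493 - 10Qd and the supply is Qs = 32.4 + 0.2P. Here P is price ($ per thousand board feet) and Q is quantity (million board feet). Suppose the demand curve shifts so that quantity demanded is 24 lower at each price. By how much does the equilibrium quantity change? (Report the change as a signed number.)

Rewriting in direct form: Qd = 249.3 - 0.1P.
At equilibrium Qd = Qs, so 249.3 - 0.1P = 32.4 + 0.2P; collecting terms, 216.9 = 0.3P and P* = 723.
Then Q* = 249.3 - 0.1(723) = 177.
After the shift, demand is Qd = 225.3 - 0.1P.
The new intersection has 192.9 = 0.3P, i.e. P = 643, Q = 161.
ΔQ = 161 - 177 = -16.

ΔQ = -16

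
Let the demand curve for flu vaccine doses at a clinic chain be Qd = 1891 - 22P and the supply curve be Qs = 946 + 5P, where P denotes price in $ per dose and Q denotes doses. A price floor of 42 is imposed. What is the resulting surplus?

With P fixed at 42, quantity demanded is 967 and quantity supplied is 1156.
Surplus = Qs - Qd = 1156 - 967 = 189.

Surplus = 189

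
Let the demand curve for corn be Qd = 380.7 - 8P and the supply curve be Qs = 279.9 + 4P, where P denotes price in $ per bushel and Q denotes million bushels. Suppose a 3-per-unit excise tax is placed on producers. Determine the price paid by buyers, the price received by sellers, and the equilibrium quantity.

P_b = 9.4, P_s = 6.4, Q = 305.5

Producers keep P_s = P_b - 3 per unit, so supply in terms of the buyer price is Qs = 267.9 + 4P_b.
Market clearing requires 380.7 - 8P_b = 267.9 + 4P_b; hence 112.8 = 12P_b and P_b = 9.4.
Then P_s = 9.4 - 3 = 6.4 and Q = 380.7 - 8(9.4) = 305.5.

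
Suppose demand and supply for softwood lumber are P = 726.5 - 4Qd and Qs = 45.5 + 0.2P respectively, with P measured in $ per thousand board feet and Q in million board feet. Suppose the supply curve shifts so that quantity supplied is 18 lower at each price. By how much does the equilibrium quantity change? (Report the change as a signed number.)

ΔQ = -10

Rewriting in direct form: Qd = 181.625 - 0.25P.
Equating demand and supply, 181.625 - 0.25P = 45.5 + 0.2P gives 0.45P = 136.125, so P* = 302.5.
Substitute back: Q* = 181.625 - 0.25(302.5) = 106.
After the shift, supply is Qs = 27.5 + 0.2P.
The new intersection has 154.125 = 0.45P, i.e. P = 342.5, Q = 96.
ΔQ = 96 - 106 = -10.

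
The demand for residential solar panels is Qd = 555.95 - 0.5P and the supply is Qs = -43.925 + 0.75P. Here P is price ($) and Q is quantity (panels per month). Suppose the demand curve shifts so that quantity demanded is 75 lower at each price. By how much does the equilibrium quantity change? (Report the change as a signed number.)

ΔQ = -45

Set Qd = Qs: 555.95 - 0.5P = -43.925 + 0.75P, so 599.875 = 1.25P and P* = 479.9.
From the demand curve, Q* = 555.95 - 0.5(479.9) = 316.
After the shift, demand is Qd = 480.95 - 0.5P.
Re-solving, 1.25P = 524.875 gives P = 419.9 and Q = 271.
ΔQ = 271 - 316 = -45.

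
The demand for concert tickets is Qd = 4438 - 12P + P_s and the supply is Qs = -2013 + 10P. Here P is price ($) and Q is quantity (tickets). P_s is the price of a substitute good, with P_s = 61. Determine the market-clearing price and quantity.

With P_s = 61, demand is Qd = 4499 - 12P.
The market clears where 4499 - 12P = -2013 + 10P. Rearranging, 22P = 6512, hence P* = 296.
Plugging P* into demand: Q* = 4499 - 12(296) = 947.

P* = 296, Q* = 947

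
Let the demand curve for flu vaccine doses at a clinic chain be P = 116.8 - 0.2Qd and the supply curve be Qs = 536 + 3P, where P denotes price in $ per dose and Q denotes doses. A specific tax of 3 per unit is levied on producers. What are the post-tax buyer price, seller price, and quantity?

Solving each curve for Q: Qd = 584 - 5P.
Producers keep P_s = P_b - 3 per unit, so supply in terms of the buyer price is Qs = 527 + 3P_b.
Set Qd = Qs: 584 - 5P_b = 527 + 3P_b, so 57 = 8P_b and P_b = 7.125.
Then P_s = 7.125 - 3 = 4.125 and Q = 584 - 5(7.125) = 548.375.

P_b = 7.125, P_s = 4.125, Q = 548.375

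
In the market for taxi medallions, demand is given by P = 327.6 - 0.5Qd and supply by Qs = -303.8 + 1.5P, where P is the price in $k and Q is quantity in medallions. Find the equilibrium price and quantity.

Inverting to quantity form: Qd = 655.2 - 2P.
Set Qd = Qs: 655.2 - 2P = -303.8 + 1.5P, so 959 = 3.5P and P* = 274.
Then Q* = 655.2 - 2(274) = 107.2.

P* = 274, Q* = 107.2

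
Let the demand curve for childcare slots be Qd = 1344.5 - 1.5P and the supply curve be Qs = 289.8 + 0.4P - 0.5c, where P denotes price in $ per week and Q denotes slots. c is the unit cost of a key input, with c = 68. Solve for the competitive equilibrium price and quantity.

With c = 68, supply is Qs = 255.8 + 0.4P.
Equating demand and supply, 1344.5 - 1.5P = 255.8 + 0.4P gives 1.9P = 1088.7, so P* = 573.
Then Q* = 1344.5 - 1.5(573) = 485.

P* = 573, Q* = 485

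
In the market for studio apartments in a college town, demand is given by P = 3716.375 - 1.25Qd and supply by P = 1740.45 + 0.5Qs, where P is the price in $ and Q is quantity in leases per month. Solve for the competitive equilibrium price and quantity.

Solving each curve for Q: Qd = 2973.1 - 0.8P and Qs = -3480.9 + 2P.
The market clears where 2973.1 - 0.8P = -3480.9 + 2P. Rearranging, 2.8P = 6454, hence P* = 2305.
Substitute back: Q* = 2973.1 - 0.8(2305) = 1129.1.

P* = 2305, Q* = 1129.1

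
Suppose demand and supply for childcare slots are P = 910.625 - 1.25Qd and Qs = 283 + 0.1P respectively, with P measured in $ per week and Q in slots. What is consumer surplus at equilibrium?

Consumer surplus = 69097.65625

Solving each curve for Q: Qd = 728.5 - 0.8P.
Set Qd = Qs: 728.5 - 0.8P = 283 + 0.1P, so 445.5 = 0.9P and P* = 495.
Plugging P* into demand: Q* = 728.5 - 0.8(495) = 332.5.
Demand choke price (Qd = 0): P = 728.5/0.8 = 910.625. Consumer surplus = ½ × (910.625 - 495) × 332.5 = 69097.65625.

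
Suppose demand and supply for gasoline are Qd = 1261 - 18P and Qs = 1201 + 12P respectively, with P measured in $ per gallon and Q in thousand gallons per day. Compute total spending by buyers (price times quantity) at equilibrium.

Set Qd = Qs: 1261 - 18P = 1201 + 12P, so 60 = 30P and P* = 2.
Substitute back: Q* = 1261 - 18(2) = 1225.
Total spending by buyers = P* × Q* = 2 × 1225 = 2450.

Total spending by buyers = 2450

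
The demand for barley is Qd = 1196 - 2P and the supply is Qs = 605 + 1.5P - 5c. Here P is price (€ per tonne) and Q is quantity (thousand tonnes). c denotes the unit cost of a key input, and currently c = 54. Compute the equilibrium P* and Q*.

With c = 54, supply is Qs = 335 + 1.5P.
Set Qd = Qs: 1196 - 2P = 335 + 1.5P, so 861 = 3.5P and P* = 246.
From the demand curve, Q* = 1196 - 2(246) = 704.

P* = 246, Q* = 704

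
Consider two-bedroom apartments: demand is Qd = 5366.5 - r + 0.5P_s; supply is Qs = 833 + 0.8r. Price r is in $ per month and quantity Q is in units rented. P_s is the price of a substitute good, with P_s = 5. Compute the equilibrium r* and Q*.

r* = 2520, Q* = 2849

With P_s = 5, demand is Qd = 5369 - r.
Set Qd = Qs: 5369 - r = 833 + 0.8r, so 4536 = 1.8r and r* = 2520.
From the demand curve, Q* = 5369 - 2520 = 2849.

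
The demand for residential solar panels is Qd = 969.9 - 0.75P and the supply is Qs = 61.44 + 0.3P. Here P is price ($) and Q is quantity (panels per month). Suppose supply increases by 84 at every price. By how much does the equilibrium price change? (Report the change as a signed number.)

Set Qd = Qs: 969.9 - 0.75P = 61.44 + 0.3P, so 908.46 = 1.05P and P* = 865.2.
Substitute back: Q* = 969.9 - 0.75(865.2) = 321.
After the shift, supply is Qs = 145.44 + 0.3P.
New equilibrium: 824.46 = 1.05P, so P = 785.2 and Q = 381.
ΔP = 785.2 - 865.2 = -80.

ΔP = -80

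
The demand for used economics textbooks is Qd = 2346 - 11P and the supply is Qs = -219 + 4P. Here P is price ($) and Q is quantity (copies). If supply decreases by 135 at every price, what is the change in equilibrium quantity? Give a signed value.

ΔQ = -99

The market clears where 2346 - 11P = -219 + 4P. Rearranging, 15P = 2565, hence P* = 171.
Substitute back: Q* = 2346 - 11(171) = 465.
After the shift, supply is Qs = -354 + 4P.
New equilibrium: 2700 = 15P, so P = 180 and Q = 366.
ΔQ = 366 - 465 = -99.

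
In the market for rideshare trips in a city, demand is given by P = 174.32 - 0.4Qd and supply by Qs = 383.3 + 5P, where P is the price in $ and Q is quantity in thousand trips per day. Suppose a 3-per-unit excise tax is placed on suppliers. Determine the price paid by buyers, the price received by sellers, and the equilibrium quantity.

P_b = 9, P_s = 6, Q = 413.3

Solving each curve for Q: Qd = 435.8 - 2.5P.
The tax drives a wedge P_b - P_s = 3. Substituting P_s = P_b - 3 into supply: Qs = 368.3 + 5P_b.
Set Qd = Qs: 435.8 - 2.5P_b = 368.3 + 5P_b, so 67.5 = 7.5P_b and P_b = 9.
Then P_s = 9 - 3 = 6 and Q = 435.8 - 2.5(9) = 413.3.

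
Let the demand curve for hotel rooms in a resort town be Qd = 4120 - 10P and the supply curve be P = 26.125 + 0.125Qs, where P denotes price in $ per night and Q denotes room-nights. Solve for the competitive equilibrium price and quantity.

P* = 240.5, Q* = 1715

Rewriting in direct form: Qs = -209 + 8P.
Equating demand and supply, 4120 - 10P = -209 + 8P gives 18P = 4329, so P* = 240.5.
Substitute back: Q* = 4120 - 10(240.5) = 1715.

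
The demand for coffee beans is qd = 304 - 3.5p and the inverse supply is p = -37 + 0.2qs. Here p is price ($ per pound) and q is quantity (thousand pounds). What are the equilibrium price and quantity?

Inverting to quantity form: qs = 185 + 5p.
Set qd = qs: 304 - 3.5p = 185 + 5p, so 119 = 8.5p and p* = 14.
Then q* = 304 - 3.5(14) = 255.

p* = 14, q* = 255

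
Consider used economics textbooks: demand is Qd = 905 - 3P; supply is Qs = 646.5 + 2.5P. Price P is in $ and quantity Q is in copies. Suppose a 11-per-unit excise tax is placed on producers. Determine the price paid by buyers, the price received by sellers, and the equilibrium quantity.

P_b = 52, P_s = 41, Q = 749

With a tax of 11 on producers, they supply based on the net price P_s = P_b - 11, so Qs = 619 + 2.5P_b.
Set Qd = Qs: 905 - 3P_b = 619 + 2.5P_b, so 286 = 5.5P_b and P_b = 52.
Then P_s = 52 - 11 = 41 and Q = 905 - 3(52) = 749.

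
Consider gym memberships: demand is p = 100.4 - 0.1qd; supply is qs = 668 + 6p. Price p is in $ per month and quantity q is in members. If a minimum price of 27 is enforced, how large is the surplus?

Surplus = 96

Solving each curve for q: qd = 1004 - 10p.
Evaluating both curves at the floor price 27 gives qd = 734, qs = 830.
Surplus = qs - qd = 830 - 734 = 96.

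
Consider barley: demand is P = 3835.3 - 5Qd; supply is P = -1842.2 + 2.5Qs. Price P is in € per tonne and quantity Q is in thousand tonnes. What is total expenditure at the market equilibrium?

In direct form, Qd = 767.06 - 0.2P and Qs = 736.88 + 0.4P.
The market clears where 767.06 - 0.2P = 736.88 + 0.4P. Rearranging, 0.6P = 30.18, hence P* = 50.3.
Substitute back: Q* = 767.06 - 0.2(50.3) = 757.
Total expenditure = P* × Q* = 50.3 × 757 = 38077.1.

Total expenditure = 38077.1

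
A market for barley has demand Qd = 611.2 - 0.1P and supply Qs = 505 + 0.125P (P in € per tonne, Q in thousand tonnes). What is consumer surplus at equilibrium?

Set Qd = Qs: 611.2 - 0.1P = 505 + 0.125P, so 106.2 = 0.225P and P* = 472.
Then Q* = 611.2 - 0.1(472) = 564.
Demand choke price (Qd = 0): P = 611.2/0.1 = 6112. Consumer surplus = ½ × (6112 - 472) × 564 = 1590480.

Consumer surplus = 1590480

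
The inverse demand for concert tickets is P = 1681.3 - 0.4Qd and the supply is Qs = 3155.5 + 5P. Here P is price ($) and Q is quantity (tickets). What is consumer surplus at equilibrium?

Solving each curve for Q: Qd = 4203.25 - 2.5P.
Equating demand and supply, 4203.25 - 2.5P = 3155.5 + 5P gives 7.5P = 1047.75, so P* = 139.7.
Then Q* = 4203.25 - 2.5(139.7) = 3854.
Demand choke price (Qd = 0): P = 4203.25/2.5 = 1681.3. Consumer surplus = ½ × (1681.3 - 139.7) × 3854 = 2970663.2.

Consumer surplus = 2970663.2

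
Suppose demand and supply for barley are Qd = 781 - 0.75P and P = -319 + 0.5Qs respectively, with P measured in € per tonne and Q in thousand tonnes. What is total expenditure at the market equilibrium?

Solving each curve for Q: Qs = 638 + 2P.
At equilibrium Qd = Qs, so 781 - 0.75P = 638 + 2P; collecting terms, 143 = 2.75P and P* = 52.
Then Q* = 781 - 0.75(52) = 742.
Total expenditure = P* × Q* = 52 × 742 = 38584.

Total expenditure = 38584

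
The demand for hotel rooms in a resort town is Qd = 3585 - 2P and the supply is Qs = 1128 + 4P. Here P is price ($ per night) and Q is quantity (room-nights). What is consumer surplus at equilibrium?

Consumer surplus = 1912689

Set Qd = Qs: 3585 - 2P = 1128 + 4P, so 2457 = 6P and P* = 409.5.
Then Q* = 3585 - 2(409.5) = 2766.
Demand choke price (Qd = 0): P = 3585/2 = 1792.5. Consumer surplus = ½ × (1792.5 - 409.5) × 2766 = 1912689.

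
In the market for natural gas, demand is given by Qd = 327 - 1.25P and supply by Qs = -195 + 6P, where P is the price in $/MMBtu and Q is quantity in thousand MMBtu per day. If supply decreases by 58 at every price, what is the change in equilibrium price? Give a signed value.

Set Qd = Qs: 327 - 1.25P = -195 + 6P, so 522 = 7.25P and P* = 72.
Plugging P* into demand: Q* = 327 - 1.25(72) = 237.
After the shift, supply is Qs = -253 + 6P.
The new intersection has 580 = 7.25P, i.e. P = 80, Q = 227.
ΔP = 80 - 72 = 8.

ΔP = 8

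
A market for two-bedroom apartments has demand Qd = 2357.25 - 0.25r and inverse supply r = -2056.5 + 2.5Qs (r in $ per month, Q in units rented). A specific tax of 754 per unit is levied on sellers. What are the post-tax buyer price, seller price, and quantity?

r_b = 2825, r_s = 2071, Q = 1651

Rewriting in direct form: Qs = 822.6 + 0.4r.
Sellers keep r_s = r_b - 754 per unit, so supply in terms of the buyer price is Qs = 521 + 0.4r_b.
Set Qd = Qs: 2357.25 - 0.25r_b = 521 + 0.4r_b, so 1836.25 = 0.65r_b and r_b = 2825.
Then r_s = 2825 - 754 = 2071 and Q = 2357.25 - 0.25(2825) = 1651.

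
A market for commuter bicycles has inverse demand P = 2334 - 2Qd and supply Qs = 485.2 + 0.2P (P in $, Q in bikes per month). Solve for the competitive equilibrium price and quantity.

Rewriting in direct form: Qd = 1167 - 0.5P.
The market clears where 1167 - 0.5P = 485.2 + 0.2P. Rearranging, 0.7P = 681.8, hence P* = 974.
Substitute back: Q* = 1167 - 0.5(974) = 680.

P* = 974, Q* = 680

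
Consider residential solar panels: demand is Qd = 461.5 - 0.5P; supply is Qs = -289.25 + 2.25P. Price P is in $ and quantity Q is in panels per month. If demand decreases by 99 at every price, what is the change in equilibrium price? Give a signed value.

Equating demand and supply, 461.5 - 0.5P = -289.25 + 2.25P gives 2.75P = 750.75, so P* = 273.
From the demand curve, Q* = 461.5 - 0.5(273) = 325.
After the shift, demand is Qd = 362.5 - 0.5P.
The new intersection has 651.75 = 2.75P, i.e. P = 237, Q = 244.
ΔP = 237 - 273 = -36.

ΔP = -36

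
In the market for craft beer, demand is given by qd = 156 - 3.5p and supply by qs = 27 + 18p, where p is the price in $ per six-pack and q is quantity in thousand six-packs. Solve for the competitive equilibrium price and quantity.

Equating demand and supply, 156 - 3.5p = 27 + 18p gives 21.5p = 129, so p* = 6.
Plugging p* into demand: q* = 156 - 3.5(6) = 135.

p* = 6, q* = 135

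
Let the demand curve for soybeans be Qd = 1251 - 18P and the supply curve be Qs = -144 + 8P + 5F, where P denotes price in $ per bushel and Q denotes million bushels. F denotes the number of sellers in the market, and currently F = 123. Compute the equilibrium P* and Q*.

P* = 30, Q* = 711

With F = 123, supply is Qs = 471 + 8P.
The market clears where 1251 - 18P = 471 + 8P. Rearranging, 26P = 780, hence P* = 30.
From the demand curve, Q* = 1251 - 18(30) = 711.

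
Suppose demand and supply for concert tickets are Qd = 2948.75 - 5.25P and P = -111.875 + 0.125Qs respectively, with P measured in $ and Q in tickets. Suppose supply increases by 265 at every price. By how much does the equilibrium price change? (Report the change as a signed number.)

ΔP = -20

Inverting to quantity form: Qs = 895 + 8P.
The market clears where 2948.75 - 5.25P = 895 + 8P. Rearranging, 13.25P = 2053.75, hence P* = 155.
From the demand curve, Q* = 2948.75 - 5.25(155) = 2135.
After the shift, supply is Qs = 1160 + 8P.
Re-solving, 13.25P = 1788.75 gives P = 135 and Q = 2240.
ΔP = 135 - 155 = -20.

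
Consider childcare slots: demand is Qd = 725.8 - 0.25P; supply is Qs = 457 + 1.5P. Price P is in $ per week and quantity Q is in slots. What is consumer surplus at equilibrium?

Consumer surplus = 945037.52

Equating demand and supply, 725.8 - 0.25P = 457 + 1.5P gives 1.75P = 268.8, so P* = 153.6.
Substitute back: Q* = 725.8 - 0.25(153.6) = 687.4.
Demand choke price (Qd = 0): P = 725.8/0.25 = 2903.2. Consumer surplus = ½ × (2903.2 - 153.6) × 687.4 = 945037.52.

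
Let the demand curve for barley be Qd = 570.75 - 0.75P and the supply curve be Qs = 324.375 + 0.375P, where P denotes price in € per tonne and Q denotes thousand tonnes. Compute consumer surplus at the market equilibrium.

Consumer surplus = 110161.5

The market clears where 570.75 - 0.75P = 324.375 + 0.375P. Rearranging, 1.125P = 246.375, hence P* = 219.
From the demand curve, Q* = 570.75 - 0.75(219) = 406.5.
Demand choke price (Qd = 0): P = 570.75/0.75 = 761. Consumer surplus = ½ × (761 - 219) × 406.5 = 110161.5.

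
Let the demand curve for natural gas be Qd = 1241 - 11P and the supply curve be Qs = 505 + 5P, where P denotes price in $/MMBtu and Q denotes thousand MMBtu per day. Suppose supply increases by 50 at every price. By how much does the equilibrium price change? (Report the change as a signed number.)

ΔP = -3.125

At equilibrium Qd = Qs, so 1241 - 11P = 505 + 5P; collecting terms, 736 = 16P and P* = 46.
Substitute back: Q* = 1241 - 11(46) = 735.
After the shift, supply is Qs = 555 + 5P.
Re-solving, 16P = 686 gives P = 42.875 and Q = 769.375.
ΔP = 42.875 - 46 = -3.125.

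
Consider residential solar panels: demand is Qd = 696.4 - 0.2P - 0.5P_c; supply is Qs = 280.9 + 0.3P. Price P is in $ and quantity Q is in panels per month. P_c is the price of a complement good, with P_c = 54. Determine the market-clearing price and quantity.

With P_c = 54, demand is Qd = 669.4 - 0.2P.
Set Qd = Qs: 669.4 - 0.2P = 280.9 + 0.3P, so 388.5 = 0.5P and P* = 777.
Plugging P* into demand: Q* = 669.4 - 0.2(777) = 514.

P* = 777, Q* = 514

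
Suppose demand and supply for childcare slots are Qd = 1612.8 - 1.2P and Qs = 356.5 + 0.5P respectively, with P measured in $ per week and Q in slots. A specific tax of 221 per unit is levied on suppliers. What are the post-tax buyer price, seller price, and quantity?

P_b = 804, P_s = 583, Q = 648

Suppliers keep P_s = P_b - 221 per unit, so supply in terms of the buyer price is Qs = 246 + 0.5P_b.
Set Qd = Qs: 1612.8 - 1.2P_b = 246 + 0.5P_b, so 1366.8 = 1.7P_b and P_b = 804.
Then P_s = 804 - 221 = 583 and Q = 1612.8 - 1.2(804) = 648.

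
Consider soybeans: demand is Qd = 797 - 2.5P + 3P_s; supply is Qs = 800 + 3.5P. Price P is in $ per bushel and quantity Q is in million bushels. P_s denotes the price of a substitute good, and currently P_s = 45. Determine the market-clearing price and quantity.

P* = 22, Q* = 877

With P_s = 45, demand is Qd = 932 - 2.5P.
The market clears where 932 - 2.5P = 800 + 3.5P. Rearranging, 6P = 132, hence P* = 22.
From the demand curve, Q* = 932 - 2.5(22) = 877.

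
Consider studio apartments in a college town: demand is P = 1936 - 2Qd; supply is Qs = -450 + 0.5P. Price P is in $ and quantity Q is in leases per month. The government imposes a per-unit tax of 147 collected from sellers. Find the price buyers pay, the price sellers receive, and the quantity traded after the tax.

Solving each curve for Q: Qd = 968 - 0.5P.
Sellers keep P_s = P_b - 147 per unit, so supply in terms of the buyer price is Qs = -523.5 + 0.5P_b.
Set Qd = Qs: 968 - 0.5P_b = -523.5 + 0.5P_b, so 1491.5 = P_b and P_b = 1491.5.
Then P_s = 1491.5 - 147 = 1344.5 and Q = 968 - 0.5(1491.5) = 222.25.

P_b = 1491.5, P_s = 1344.5, Q = 222.25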